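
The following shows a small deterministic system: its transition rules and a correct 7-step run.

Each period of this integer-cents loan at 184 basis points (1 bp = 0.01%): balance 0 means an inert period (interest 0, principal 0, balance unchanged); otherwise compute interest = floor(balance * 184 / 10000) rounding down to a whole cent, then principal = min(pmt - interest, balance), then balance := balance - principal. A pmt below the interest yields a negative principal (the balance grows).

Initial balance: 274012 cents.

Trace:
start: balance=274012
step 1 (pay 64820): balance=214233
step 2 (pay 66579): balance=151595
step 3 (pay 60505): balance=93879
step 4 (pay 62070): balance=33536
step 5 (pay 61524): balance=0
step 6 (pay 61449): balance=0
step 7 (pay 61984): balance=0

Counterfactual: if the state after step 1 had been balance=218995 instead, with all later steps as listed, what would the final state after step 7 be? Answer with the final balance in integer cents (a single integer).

0

state after step 1 := balance=218995
step 2 (pay 66579): balance=156445
step 3 (pay 60505): balance=98818
step 4 (pay 62070): balance=38566
step 5 (pay 61524): balance=0
step 6 (pay 61449): balance=0
step 7 (pay 61984): balance=0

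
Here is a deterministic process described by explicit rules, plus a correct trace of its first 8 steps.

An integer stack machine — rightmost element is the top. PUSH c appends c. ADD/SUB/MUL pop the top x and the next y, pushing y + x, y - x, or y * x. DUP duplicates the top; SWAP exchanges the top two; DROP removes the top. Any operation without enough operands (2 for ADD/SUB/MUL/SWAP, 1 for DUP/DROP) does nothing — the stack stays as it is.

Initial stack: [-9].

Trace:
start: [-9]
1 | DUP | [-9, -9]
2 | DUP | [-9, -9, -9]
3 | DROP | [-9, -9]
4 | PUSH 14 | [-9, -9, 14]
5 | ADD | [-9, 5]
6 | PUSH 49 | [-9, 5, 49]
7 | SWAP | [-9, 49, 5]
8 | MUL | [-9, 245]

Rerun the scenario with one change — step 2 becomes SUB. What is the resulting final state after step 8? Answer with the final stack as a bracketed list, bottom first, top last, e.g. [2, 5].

[686]

(re-executing from step 2 with the substitution; state before step 2: [-9, -9])
2 | SUB | [0]
3 | DROP | []
4 | PUSH 14 | [14]
5 | ADD | [14]
6 | PUSH 49 | [14, 49]
7 | SWAP | [49, 14]
8 | MUL | [686]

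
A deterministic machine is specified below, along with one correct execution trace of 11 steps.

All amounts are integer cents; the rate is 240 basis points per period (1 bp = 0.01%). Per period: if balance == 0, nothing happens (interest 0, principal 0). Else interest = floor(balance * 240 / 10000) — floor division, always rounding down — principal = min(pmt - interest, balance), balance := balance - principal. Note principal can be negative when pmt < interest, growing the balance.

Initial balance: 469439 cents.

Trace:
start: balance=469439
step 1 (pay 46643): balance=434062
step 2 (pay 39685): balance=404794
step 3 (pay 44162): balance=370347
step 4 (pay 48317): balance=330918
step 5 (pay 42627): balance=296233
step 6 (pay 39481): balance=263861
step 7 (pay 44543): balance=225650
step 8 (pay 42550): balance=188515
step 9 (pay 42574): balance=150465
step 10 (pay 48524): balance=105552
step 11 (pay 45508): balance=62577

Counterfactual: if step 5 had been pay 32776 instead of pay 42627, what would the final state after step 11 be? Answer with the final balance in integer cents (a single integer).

(re-executing from step 5 with the substitution; state before step 5: balance=330918)
step 5 (pay 32776): balance=306084
step 6 (pay 39481): balance=273949
step 7 (pay 44543): balance=235980
step 8 (pay 42550): balance=199093
step 9 (pay 42574): balance=161297
step 10 (pay 48524): balance=116644
step 11 (pay 45508): balance=73935

73935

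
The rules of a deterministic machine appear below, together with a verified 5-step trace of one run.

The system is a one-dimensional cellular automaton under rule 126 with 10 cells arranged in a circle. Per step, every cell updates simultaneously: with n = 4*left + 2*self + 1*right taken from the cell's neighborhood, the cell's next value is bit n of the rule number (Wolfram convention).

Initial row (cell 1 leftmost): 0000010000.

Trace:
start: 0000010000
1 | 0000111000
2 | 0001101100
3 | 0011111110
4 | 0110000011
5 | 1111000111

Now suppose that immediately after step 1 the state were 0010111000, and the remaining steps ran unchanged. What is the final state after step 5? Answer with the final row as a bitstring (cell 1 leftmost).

0000110110

state after step 1 := 0010111000
2 | 0111101100
3 | 1100111110
4 | 1111100011
5 | 0000110110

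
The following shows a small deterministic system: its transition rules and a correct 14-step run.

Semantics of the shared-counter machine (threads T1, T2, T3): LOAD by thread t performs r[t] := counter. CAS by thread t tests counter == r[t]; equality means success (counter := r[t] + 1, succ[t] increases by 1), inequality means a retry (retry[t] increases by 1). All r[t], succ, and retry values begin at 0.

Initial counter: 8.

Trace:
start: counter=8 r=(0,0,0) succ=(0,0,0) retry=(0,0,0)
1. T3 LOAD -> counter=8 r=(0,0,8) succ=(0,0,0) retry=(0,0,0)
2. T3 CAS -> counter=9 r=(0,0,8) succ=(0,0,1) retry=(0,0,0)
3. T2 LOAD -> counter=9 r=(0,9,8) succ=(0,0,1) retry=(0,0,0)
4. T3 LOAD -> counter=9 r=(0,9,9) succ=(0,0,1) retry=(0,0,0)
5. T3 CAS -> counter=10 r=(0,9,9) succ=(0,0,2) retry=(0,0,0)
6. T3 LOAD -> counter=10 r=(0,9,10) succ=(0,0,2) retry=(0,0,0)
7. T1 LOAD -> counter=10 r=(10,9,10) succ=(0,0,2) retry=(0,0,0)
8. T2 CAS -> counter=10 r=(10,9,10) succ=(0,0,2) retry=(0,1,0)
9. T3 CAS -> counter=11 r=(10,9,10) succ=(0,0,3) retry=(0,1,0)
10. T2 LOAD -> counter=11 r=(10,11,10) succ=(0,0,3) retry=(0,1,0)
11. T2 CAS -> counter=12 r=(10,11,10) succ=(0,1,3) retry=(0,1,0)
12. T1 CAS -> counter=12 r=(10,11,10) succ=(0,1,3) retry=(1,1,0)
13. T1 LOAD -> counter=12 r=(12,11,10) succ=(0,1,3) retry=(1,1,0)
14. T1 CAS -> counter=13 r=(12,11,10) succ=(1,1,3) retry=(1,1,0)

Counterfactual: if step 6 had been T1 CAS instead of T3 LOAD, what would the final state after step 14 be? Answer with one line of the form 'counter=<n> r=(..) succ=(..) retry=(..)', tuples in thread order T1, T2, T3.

(re-executing from step 6 with the substitution; state before step 6: counter=10 r=(0,9,9) succ=(0,0,2) retry=(0,0,0))
6. T1 CAS -> counter=10 r=(0,9,9) succ=(0,0,2) retry=(1,0,0)
7. T1 LOAD -> counter=10 r=(10,9,9) succ=(0,0,2) retry=(1,0,0)
8. T2 CAS -> counter=10 r=(10,9,9) succ=(0,0,2) retry=(1,1,0)
9. T3 CAS -> counter=10 r=(10,9,9) succ=(0,0,2) retry=(1,1,1)
10. T2 LOAD -> counter=10 r=(10,10,9) succ=(0,0,2) retry=(1,1,1)
11. T2 CAS -> counter=11 r=(10,10,9) succ=(0,1,2) retry=(1,1,1)
12. T1 CAS -> counter=11 r=(10,10,9) succ=(0,1,2) retry=(2,1,1)
13. T1 LOAD -> counter=11 r=(11,10,9) succ=(0,1,2) retry=(2,1,1)
14. T1 CAS -> counter=12 r=(11,10,9) succ=(1,1,2) retry=(2,1,1)

counter=12 r=(11,10,9) succ=(1,1,2) retry=(2,1,1)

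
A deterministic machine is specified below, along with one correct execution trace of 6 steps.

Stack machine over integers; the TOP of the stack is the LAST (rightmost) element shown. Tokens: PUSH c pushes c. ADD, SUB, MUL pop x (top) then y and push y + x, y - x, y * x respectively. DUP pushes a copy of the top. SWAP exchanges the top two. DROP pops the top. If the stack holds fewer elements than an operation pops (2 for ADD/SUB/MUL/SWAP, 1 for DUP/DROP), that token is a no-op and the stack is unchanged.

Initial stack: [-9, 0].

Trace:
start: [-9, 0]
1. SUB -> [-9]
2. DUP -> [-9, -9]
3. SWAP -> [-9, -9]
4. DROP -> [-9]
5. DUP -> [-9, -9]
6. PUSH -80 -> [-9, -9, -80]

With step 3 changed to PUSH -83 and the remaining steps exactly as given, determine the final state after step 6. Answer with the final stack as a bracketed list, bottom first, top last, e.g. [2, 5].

[-9, -9, -9, -80]

(re-executing from step 3 with the substitution; state before step 3: [-9, -9])
3. PUSH -83 -> [-9, -9, -83]
4. DROP -> [-9, -9]
5. DUP -> [-9, -9, -9]
6. PUSH -80 -> [-9, -9, -9, -80]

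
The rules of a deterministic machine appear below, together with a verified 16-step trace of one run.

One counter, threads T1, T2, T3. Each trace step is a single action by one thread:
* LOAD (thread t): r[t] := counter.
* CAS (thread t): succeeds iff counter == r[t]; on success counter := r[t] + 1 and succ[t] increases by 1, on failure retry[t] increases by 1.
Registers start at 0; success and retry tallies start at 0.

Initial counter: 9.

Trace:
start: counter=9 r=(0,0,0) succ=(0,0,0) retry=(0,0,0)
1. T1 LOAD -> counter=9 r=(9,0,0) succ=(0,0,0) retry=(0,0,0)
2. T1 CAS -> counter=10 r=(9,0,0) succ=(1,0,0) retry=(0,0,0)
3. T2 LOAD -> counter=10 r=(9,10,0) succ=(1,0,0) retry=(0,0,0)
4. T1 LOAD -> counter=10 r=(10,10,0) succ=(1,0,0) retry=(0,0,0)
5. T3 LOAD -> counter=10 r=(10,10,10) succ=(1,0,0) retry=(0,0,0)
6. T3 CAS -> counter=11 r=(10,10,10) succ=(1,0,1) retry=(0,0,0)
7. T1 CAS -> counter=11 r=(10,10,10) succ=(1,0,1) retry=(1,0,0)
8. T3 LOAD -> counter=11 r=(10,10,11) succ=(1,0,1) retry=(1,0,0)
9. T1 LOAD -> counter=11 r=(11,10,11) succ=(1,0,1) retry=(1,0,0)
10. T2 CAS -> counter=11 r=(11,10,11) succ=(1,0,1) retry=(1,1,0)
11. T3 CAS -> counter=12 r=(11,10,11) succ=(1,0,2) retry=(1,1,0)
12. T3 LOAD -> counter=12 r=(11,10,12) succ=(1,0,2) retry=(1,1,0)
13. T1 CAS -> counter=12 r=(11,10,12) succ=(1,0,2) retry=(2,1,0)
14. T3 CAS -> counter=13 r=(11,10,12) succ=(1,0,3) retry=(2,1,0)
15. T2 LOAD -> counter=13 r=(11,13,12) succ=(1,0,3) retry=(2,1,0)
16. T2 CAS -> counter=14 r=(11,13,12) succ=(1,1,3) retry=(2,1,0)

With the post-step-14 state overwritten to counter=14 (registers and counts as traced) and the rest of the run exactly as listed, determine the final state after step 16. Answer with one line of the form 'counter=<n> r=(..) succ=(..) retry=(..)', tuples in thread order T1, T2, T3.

counter=15 r=(11,14,12) succ=(1,1,3) retry=(2,1,0)

state after step 14 := counter=14 r=(11,10,12) succ=(1,0,3) retry=(2,1,0)
15. T2 LOAD -> counter=14 r=(11,14,12) succ=(1,0,3) retry=(2,1,0)
16. T2 CAS -> counter=15 r=(11,14,12) succ=(1,1,3) retry=(2,1,0)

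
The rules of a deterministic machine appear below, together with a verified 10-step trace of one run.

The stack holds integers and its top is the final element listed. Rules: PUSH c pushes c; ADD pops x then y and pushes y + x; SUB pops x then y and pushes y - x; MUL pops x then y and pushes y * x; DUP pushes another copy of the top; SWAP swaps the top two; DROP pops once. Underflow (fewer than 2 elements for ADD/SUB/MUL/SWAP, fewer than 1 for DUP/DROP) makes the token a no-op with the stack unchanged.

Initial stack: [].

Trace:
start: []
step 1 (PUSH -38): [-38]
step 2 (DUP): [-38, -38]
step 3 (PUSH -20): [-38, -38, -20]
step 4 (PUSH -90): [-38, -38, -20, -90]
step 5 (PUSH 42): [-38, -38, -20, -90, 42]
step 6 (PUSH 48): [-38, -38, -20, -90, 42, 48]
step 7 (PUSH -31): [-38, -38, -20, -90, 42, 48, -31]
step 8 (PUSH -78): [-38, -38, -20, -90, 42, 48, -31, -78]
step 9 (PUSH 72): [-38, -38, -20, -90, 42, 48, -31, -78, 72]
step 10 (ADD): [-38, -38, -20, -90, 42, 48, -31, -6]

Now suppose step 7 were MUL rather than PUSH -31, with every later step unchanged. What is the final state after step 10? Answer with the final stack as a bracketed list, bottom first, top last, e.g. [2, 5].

[-38, -38, -20, -90, 2016, -6]

(re-executing from step 7 with the substitution; state before step 7: [-38, -38, -20, -90, 42, 48])
step 7 (MUL): [-38, -38, -20, -90, 2016]
step 8 (PUSH -78): [-38, -38, -20, -90, 2016, -78]
step 9 (PUSH 72): [-38, -38, -20, -90, 2016, -78, 72]
step 10 (ADD): [-38, -38, -20, -90, 2016, -6]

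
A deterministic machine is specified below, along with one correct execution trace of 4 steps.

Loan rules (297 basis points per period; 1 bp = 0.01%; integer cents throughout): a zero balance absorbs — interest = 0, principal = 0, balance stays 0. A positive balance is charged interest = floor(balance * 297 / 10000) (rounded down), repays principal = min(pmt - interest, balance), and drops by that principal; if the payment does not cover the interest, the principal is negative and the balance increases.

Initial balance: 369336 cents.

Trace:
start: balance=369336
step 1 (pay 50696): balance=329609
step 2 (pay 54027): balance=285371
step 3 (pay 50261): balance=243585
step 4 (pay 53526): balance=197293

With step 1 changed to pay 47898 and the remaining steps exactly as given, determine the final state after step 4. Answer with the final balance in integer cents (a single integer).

(re-executing from step 1 with the substitution; state before step 1: balance=369336)
step 1 (pay 47898): balance=332407
step 2 (pay 54027): balance=288252
step 3 (pay 50261): balance=246552
step 4 (pay 53526): balance=200348

200348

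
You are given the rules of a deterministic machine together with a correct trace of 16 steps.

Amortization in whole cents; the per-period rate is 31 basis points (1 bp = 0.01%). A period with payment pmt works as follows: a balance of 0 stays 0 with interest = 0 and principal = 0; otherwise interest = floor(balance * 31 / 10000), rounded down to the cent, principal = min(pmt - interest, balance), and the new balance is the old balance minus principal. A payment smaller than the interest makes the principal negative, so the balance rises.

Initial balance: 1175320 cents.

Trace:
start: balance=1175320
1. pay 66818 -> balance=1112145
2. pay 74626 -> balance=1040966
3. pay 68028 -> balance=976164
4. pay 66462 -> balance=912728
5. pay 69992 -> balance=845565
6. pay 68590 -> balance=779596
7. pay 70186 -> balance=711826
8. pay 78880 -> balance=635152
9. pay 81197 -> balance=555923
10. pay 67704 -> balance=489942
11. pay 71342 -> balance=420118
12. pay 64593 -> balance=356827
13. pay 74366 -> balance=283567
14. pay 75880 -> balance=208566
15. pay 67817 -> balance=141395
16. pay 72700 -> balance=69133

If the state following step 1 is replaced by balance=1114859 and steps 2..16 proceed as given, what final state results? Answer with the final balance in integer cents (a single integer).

state after step 1 := balance=1114859
2. pay 74626 -> balance=1043689
3. pay 68028 -> balance=978896
4. pay 66462 -> balance=915468
5. pay 69992 -> balance=848313
6. pay 68590 -> balance=782352
7. pay 70186 -> balance=714591
8. pay 78880 -> balance=637926
9. pay 81197 -> balance=558706
10. pay 67704 -> balance=492733
11. pay 71342 -> balance=422918
12. pay 64593 -> balance=359636
13. pay 74366 -> balance=286384
14. pay 75880 -> balance=211391
15. pay 67817 -> balance=144229
16. pay 72700 -> balance=71976

71976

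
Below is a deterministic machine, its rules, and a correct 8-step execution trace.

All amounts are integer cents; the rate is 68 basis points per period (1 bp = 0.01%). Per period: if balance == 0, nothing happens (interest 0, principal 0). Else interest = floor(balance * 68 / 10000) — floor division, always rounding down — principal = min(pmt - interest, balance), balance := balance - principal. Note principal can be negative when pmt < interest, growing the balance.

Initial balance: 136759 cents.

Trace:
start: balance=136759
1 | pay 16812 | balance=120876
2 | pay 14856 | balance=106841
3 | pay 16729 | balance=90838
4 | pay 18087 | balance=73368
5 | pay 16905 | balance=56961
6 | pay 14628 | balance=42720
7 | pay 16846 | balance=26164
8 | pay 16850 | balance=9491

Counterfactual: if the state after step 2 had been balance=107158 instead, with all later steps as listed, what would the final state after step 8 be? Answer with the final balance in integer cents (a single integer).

state after step 2 := balance=107158
3 | pay 16729 | balance=91157
4 | pay 18087 | balance=73689
5 | pay 16905 | balance=57285
6 | pay 14628 | balance=43046
7 | pay 16846 | balance=26492
8 | pay 16850 | balance=9822

9822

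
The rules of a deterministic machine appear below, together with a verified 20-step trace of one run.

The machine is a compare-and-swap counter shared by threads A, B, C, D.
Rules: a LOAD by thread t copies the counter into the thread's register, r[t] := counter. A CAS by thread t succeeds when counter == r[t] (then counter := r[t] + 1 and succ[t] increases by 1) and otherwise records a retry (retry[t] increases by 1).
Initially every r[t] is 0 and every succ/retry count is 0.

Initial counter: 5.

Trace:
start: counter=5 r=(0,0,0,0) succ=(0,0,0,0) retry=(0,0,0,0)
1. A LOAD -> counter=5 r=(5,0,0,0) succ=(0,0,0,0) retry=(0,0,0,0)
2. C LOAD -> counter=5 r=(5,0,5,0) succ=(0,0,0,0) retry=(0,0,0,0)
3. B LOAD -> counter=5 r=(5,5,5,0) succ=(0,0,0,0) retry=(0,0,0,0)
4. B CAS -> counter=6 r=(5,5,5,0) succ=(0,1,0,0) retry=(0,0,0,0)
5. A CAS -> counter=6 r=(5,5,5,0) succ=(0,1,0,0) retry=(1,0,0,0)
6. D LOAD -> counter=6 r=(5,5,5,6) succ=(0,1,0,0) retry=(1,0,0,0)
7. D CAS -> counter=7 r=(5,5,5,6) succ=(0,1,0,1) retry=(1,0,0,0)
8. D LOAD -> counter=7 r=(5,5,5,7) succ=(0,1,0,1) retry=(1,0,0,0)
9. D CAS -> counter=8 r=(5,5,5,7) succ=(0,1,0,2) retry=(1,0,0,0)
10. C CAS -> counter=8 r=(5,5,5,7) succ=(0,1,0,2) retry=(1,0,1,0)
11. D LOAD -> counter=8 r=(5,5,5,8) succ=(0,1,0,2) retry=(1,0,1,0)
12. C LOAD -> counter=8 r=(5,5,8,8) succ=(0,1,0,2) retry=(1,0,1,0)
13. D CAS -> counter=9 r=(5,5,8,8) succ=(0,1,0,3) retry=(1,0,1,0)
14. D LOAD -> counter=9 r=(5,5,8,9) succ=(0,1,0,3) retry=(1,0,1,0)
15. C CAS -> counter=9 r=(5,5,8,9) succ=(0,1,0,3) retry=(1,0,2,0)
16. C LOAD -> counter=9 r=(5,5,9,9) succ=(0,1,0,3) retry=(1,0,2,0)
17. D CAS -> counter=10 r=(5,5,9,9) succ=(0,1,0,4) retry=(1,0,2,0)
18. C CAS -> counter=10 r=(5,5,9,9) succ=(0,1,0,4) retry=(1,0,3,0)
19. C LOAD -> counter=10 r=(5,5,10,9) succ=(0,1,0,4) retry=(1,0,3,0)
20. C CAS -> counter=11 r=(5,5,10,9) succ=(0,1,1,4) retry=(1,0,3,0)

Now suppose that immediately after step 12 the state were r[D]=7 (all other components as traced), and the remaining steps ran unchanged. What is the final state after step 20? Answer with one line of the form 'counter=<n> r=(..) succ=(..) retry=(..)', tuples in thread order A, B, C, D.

counter=11 r=(5,5,10,8) succ=(0,1,3,2) retry=(1,0,1,2)

state after step 12 := counter=8 r=(5,5,8,7) succ=(0,1,0,2) retry=(1,0,1,0)
13. D CAS -> counter=8 r=(5,5,8,7) succ=(0,1,0,2) retry=(1,0,1,1)
14. D LOAD -> counter=8 r=(5,5,8,8) succ=(0,1,0,2) retry=(1,0,1,1)
15. C CAS -> counter=9 r=(5,5,8,8) succ=(0,1,1,2) retry=(1,0,1,1)
16. C LOAD -> counter=9 r=(5,5,9,8) succ=(0,1,1,2) retry=(1,0,1,1)
17. D CAS -> counter=9 r=(5,5,9,8) succ=(0,1,1,2) retry=(1,0,1,2)
18. C CAS -> counter=10 r=(5,5,9,8) succ=(0,1,2,2) retry=(1,0,1,2)
19. C LOAD -> counter=10 r=(5,5,10,8) succ=(0,1,2,2) retry=(1,0,1,2)
20. C CAS -> counter=11 r=(5,5,10,8) succ=(0,1,3,2) retry=(1,0,1,2)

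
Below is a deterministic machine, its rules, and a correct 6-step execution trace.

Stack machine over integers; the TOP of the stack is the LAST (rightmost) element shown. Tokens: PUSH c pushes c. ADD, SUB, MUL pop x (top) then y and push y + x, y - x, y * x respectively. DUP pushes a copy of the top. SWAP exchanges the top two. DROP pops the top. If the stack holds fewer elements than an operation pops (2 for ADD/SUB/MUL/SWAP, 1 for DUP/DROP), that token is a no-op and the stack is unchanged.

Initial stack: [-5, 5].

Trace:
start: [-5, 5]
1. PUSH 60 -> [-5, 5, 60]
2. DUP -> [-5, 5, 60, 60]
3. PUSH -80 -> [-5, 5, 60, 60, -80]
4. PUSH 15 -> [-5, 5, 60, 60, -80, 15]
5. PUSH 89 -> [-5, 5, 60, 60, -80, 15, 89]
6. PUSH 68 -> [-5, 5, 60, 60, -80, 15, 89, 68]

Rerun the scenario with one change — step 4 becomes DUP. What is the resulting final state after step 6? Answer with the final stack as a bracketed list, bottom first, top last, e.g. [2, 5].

[-5, 5, 60, 60, -80, -80, 89, 68]

(re-executing from step 4 with the substitution; state before step 4: [-5, 5, 60, 60, -80])
4. DUP -> [-5, 5, 60, 60, -80, -80]
5. PUSH 89 -> [-5, 5, 60, 60, -80, -80, 89]
6. PUSH 68 -> [-5, 5, 60, 60, -80, -80, 89, 68]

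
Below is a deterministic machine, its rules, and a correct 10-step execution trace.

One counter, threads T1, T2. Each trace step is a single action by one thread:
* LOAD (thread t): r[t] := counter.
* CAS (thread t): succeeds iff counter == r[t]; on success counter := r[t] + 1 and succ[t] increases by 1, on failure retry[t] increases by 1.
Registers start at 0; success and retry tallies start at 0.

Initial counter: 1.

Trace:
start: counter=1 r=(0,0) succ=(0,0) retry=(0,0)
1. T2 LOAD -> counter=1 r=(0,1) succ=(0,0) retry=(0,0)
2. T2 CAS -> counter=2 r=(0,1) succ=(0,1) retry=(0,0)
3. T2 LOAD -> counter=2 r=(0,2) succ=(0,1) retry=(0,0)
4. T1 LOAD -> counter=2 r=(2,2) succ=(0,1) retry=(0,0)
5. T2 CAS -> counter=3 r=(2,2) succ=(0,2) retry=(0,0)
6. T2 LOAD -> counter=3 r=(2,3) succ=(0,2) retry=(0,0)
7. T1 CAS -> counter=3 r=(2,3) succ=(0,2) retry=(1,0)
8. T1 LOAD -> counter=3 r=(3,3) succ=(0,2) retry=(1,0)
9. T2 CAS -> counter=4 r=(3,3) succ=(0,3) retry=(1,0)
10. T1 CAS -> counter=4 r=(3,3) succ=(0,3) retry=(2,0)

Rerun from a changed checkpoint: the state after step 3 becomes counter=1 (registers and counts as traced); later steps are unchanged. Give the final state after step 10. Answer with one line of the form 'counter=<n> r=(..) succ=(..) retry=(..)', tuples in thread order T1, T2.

state after step 3 := counter=1 r=(0,2) succ=(0,1) retry=(0,0)
4. T1 LOAD -> counter=1 r=(1,2) succ=(0,1) retry=(0,0)
5. T2 CAS -> counter=1 r=(1,2) succ=(0,1) retry=(0,1)
6. T2 LOAD -> counter=1 r=(1,1) succ=(0,1) retry=(0,1)
7. T1 CAS -> counter=2 r=(1,1) succ=(1,1) retry=(0,1)
8. T1 LOAD -> counter=2 r=(2,1) succ=(1,1) retry=(0,1)
9. T2 CAS -> counter=2 r=(2,1) succ=(1,1) retry=(0,2)
10. T1 CAS -> counter=3 r=(2,1) succ=(2,1) retry=(0,2)

counter=3 r=(2,1) succ=(2,1) retry=(0,2)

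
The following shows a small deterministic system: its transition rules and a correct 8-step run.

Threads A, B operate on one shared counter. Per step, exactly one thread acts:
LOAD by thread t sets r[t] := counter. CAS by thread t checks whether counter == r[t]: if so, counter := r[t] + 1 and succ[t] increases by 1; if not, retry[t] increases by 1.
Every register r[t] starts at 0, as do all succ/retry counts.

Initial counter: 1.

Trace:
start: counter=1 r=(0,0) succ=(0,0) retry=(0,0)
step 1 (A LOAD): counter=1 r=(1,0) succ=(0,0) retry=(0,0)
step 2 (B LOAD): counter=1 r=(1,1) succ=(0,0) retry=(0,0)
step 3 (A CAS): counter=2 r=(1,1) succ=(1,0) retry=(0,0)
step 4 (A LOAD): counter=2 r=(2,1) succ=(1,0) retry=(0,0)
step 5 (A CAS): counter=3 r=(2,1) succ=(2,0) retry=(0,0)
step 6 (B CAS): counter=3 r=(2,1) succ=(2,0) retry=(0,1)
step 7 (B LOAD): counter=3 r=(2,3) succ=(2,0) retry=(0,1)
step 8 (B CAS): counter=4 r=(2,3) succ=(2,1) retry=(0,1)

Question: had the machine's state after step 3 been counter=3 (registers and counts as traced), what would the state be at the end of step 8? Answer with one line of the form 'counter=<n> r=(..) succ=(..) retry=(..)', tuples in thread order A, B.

counter=5 r=(3,4) succ=(2,1) retry=(0,1)

state after step 3 := counter=3 r=(1,1) succ=(1,0) retry=(0,0)
step 4 (A LOAD): counter=3 r=(3,1) succ=(1,0) retry=(0,0)
step 5 (A CAS): counter=4 r=(3,1) succ=(2,0) retry=(0,0)
step 6 (B CAS): counter=4 r=(3,1) succ=(2,0) retry=(0,1)
step 7 (B LOAD): counter=4 r=(3,4) succ=(2,0) retry=(0,1)
step 8 (B CAS): counter=5 r=(3,4) succ=(2,1) retry=(0,1)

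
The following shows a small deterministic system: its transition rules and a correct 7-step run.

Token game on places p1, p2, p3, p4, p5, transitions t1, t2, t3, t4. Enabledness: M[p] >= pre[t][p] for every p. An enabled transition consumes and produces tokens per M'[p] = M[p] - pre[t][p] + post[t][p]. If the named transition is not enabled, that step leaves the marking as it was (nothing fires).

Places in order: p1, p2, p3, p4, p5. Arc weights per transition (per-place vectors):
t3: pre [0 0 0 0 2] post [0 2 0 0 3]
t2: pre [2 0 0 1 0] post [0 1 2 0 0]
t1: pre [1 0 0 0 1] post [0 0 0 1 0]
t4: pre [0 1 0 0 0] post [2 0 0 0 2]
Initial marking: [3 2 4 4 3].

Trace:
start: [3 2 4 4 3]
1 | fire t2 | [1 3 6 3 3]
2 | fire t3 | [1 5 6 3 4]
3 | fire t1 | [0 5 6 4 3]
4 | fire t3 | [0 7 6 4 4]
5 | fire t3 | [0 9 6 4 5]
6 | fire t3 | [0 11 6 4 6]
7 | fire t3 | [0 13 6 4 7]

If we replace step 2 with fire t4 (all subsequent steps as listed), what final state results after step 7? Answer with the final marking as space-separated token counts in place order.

2 10 6 4 8

(re-executing from step 2 with the substitution; state before step 2: [1 3 6 3 3])
2 | fire t4 | [3 2 6 3 5]
3 | fire t1 | [2 2 6 4 4]
4 | fire t3 | [2 4 6 4 5]
5 | fire t3 | [2 6 6 4 6]
6 | fire t3 | [2 8 6 4 7]
7 | fire t3 | [2 10 6 4 8]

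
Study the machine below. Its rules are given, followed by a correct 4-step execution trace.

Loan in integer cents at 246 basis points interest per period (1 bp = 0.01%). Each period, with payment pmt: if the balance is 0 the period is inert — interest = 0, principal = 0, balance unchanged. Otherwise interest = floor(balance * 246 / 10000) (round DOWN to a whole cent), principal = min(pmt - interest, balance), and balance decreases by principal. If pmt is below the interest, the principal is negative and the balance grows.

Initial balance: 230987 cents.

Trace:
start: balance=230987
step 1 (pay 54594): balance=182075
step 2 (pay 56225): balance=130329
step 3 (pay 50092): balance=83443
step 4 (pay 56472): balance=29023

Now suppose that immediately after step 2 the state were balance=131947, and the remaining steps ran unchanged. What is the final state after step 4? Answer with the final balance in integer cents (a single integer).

state after step 2 := balance=131947
step 3 (pay 50092): balance=85100
step 4 (pay 56472): balance=30721

30721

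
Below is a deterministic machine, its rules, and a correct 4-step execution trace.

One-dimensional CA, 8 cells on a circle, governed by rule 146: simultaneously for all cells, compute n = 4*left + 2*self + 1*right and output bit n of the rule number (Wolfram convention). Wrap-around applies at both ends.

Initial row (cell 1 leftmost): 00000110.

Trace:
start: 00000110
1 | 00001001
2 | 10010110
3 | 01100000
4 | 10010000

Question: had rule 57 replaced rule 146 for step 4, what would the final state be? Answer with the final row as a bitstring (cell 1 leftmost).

01011111

(re-executing step 4 under rule 57; state before step 4: 01100000)
4 | 01011111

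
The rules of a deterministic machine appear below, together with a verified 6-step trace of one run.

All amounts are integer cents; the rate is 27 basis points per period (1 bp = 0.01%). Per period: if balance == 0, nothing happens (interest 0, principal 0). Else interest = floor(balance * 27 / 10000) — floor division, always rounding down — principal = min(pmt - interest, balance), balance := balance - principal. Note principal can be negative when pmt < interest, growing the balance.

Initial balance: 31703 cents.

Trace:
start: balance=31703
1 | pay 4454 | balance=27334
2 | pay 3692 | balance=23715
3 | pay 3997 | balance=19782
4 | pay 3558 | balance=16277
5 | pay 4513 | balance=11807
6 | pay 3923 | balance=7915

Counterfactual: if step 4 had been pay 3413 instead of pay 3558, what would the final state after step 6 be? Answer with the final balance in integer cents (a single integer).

8062

(re-executing from step 4 with the substitution; state before step 4: balance=19782)
4 | pay 3413 | balance=16422
5 | pay 4513 | balance=11953
6 | pay 3923 | balance=8062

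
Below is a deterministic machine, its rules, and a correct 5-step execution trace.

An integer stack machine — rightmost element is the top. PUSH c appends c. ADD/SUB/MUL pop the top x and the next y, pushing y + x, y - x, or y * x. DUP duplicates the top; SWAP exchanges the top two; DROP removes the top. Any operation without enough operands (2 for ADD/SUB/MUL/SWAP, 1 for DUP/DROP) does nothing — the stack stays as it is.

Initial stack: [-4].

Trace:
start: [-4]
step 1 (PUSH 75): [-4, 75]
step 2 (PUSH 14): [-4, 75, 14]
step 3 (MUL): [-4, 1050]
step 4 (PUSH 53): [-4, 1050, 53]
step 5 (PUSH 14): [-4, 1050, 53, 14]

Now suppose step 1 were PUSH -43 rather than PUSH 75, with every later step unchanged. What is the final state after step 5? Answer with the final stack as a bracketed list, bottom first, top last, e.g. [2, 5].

(re-executing from step 1 with the substitution; state before step 1: [-4])
step 1 (PUSH -43): [-4, -43]
step 2 (PUSH 14): [-4, -43, 14]
step 3 (MUL): [-4, -602]
step 4 (PUSH 53): [-4, -602, 53]
step 5 (PUSH 14): [-4, -602, 53, 14]

[-4, -602, 53, 14]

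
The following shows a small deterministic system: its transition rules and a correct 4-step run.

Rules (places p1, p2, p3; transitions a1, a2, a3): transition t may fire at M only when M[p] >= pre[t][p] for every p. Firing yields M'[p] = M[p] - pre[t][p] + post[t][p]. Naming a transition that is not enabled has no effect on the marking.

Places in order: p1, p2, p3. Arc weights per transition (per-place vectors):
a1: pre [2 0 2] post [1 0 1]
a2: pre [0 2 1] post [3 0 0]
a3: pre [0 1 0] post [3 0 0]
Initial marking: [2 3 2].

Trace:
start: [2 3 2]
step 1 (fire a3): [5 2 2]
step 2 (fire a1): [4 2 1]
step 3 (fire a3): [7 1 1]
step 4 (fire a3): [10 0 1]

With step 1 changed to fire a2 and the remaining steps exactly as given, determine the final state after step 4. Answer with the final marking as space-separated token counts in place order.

(re-executing from step 1 with the substitution; state before step 1: [2 3 2])
step 1 (fire a2): [5 1 1]
step 2 (fire a1): [5 1 1]
step 3 (fire a3): [8 0 1]
step 4 (fire a3): [8 0 1]

8 0 1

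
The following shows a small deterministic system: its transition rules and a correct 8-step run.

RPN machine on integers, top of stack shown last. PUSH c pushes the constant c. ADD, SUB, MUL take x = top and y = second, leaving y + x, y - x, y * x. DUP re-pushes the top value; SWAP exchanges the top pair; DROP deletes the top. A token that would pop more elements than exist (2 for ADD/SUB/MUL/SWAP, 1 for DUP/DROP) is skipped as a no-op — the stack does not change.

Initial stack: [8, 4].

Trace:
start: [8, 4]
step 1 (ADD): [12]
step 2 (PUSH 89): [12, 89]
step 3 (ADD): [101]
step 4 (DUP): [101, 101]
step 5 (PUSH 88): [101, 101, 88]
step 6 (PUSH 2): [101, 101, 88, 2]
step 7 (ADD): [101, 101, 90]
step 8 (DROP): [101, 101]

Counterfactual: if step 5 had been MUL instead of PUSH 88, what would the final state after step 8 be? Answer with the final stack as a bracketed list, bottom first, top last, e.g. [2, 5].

(re-executing from step 5 with the substitution; state before step 5: [101, 101])
step 5 (MUL): [10201]
step 6 (PUSH 2): [10201, 2]
step 7 (ADD): [10203]
step 8 (DROP): []

[]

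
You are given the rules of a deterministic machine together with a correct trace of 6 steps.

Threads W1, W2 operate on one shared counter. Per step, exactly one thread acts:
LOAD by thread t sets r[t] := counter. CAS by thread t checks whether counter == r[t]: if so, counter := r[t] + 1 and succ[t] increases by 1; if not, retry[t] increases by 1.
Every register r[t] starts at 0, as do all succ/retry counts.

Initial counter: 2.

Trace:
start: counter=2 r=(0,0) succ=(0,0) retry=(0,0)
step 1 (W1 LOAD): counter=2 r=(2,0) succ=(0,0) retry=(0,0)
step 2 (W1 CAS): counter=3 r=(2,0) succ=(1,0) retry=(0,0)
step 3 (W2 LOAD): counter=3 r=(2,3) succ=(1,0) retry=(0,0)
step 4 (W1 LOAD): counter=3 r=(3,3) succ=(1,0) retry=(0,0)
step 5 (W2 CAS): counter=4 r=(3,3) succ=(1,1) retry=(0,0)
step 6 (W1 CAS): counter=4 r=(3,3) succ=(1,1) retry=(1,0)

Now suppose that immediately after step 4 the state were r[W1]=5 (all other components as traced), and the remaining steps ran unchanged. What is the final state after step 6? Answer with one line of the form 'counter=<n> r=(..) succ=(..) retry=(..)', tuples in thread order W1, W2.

counter=4 r=(5,3) succ=(1,1) retry=(1,0)

state after step 4 := counter=3 r=(5,3) succ=(1,0) retry=(0,0)
step 5 (W2 CAS): counter=4 r=(5,3) succ=(1,1) retry=(0,0)
step 6 (W1 CAS): counter=4 r=(5,3) succ=(1,1) retry=(1,0)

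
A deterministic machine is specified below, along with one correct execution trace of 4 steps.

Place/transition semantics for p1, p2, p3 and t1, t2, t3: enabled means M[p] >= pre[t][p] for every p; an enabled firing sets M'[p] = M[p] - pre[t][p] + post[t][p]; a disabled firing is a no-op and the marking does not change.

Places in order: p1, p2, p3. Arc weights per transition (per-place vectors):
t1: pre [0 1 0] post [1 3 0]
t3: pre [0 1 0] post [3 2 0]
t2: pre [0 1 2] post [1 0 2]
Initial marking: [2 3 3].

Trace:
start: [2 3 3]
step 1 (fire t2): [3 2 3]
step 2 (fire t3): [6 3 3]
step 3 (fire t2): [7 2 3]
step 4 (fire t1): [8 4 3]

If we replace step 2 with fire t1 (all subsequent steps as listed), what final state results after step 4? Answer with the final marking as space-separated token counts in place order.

6 5 3

(re-executing from step 2 with the substitution; state before step 2: [3 2 3])
step 2 (fire t1): [4 4 3]
step 3 (fire t2): [5 3 3]
step 4 (fire t1): [6 5 3]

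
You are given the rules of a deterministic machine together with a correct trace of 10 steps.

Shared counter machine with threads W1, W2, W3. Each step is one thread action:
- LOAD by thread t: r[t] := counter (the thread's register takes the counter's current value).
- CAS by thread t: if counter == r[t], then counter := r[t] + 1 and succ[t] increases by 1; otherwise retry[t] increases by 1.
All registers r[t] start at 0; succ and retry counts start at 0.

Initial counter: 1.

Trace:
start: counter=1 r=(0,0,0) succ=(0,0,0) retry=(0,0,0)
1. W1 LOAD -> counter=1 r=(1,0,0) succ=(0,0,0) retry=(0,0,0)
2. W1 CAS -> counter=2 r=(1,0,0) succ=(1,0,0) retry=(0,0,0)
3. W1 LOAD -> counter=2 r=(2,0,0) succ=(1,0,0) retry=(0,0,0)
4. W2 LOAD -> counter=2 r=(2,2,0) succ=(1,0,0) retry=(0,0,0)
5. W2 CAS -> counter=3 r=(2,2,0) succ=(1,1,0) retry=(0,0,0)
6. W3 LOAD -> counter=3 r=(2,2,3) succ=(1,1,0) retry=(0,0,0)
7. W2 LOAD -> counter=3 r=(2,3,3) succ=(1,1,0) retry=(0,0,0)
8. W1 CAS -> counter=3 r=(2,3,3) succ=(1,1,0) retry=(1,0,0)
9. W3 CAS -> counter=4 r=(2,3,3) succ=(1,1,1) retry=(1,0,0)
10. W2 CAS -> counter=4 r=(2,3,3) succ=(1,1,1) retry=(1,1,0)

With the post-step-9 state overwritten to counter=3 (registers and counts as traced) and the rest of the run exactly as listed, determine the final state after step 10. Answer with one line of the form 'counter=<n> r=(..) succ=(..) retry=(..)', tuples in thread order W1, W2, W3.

state after step 9 := counter=3 r=(2,3,3) succ=(1,1,1) retry=(1,0,0)
10. W2 CAS -> counter=4 r=(2,3,3) succ=(1,2,1) retry=(1,0,0)

counter=4 r=(2,3,3) succ=(1,2,1) retry=(1,0,0)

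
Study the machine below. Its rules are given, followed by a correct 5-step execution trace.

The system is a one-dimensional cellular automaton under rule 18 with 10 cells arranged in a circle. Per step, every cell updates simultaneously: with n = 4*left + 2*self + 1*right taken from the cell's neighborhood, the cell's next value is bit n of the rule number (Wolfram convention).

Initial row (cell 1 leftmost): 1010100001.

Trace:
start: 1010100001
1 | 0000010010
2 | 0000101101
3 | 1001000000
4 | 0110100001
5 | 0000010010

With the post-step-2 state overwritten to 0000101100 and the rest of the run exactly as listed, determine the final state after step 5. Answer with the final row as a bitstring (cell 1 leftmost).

1100011000

state after step 2 := 0000101100
3 | 0001000010
4 | 0010100101
5 | 1100011000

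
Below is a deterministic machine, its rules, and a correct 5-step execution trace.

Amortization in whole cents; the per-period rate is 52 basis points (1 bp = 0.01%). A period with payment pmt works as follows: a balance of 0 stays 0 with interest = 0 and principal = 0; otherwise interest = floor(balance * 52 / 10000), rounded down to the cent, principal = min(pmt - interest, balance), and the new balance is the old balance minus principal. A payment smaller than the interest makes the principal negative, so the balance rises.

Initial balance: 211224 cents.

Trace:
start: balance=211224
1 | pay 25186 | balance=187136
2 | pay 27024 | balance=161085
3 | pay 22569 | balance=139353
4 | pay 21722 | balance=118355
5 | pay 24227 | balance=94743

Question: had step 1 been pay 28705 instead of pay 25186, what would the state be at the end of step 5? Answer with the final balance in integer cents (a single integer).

91150

(re-executing from step 1 with the substitution; state before step 1: balance=211224)
1 | pay 28705 | balance=183617
2 | pay 27024 | balance=157547
3 | pay 22569 | balance=135797
4 | pay 21722 | balance=114781
5 | pay 24227 | balance=91150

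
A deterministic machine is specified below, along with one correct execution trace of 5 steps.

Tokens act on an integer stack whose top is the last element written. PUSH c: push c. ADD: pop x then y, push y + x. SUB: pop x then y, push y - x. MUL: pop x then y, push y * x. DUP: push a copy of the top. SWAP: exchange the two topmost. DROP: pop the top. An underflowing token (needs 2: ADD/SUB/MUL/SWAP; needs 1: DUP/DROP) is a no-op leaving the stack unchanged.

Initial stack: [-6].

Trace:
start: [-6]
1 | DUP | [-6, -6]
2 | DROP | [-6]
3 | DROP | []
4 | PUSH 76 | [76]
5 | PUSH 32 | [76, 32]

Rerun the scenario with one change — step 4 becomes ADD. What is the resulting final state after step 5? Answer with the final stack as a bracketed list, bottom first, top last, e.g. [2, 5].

[32]

(re-executing from step 4 with the substitution; state before step 4: [])
4 | ADD | []
5 | PUSH 32 | [32]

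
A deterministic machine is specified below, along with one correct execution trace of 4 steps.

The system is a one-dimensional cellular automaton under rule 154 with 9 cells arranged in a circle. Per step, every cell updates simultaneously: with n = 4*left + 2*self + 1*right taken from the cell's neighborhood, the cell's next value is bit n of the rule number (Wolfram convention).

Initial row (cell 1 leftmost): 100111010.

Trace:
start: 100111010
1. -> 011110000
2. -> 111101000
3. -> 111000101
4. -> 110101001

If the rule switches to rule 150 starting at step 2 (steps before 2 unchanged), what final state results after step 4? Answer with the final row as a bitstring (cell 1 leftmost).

(re-executing steps 2..4 under rule 150; state before step 2: 011110000)
2. -> 101101000
3. -> 100001101
4. -> 010010000

010010000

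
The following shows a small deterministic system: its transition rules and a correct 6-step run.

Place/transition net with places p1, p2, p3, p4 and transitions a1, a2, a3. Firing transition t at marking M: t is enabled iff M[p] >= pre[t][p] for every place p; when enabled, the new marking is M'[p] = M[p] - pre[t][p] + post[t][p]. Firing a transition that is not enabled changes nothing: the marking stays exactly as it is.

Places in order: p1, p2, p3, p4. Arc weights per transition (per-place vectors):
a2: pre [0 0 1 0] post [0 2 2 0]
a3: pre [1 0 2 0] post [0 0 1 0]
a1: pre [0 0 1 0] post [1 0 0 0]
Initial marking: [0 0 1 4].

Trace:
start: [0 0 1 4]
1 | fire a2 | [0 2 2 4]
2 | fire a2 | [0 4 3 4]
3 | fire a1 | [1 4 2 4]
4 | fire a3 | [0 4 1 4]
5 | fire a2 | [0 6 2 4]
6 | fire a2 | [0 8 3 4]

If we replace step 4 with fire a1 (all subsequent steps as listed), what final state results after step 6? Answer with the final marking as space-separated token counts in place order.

(re-executing from step 4 with the substitution; state before step 4: [1 4 2 4])
4 | fire a1 | [2 4 1 4]
5 | fire a2 | [2 6 2 4]
6 | fire a2 | [2 8 3 4]

2 8 3 4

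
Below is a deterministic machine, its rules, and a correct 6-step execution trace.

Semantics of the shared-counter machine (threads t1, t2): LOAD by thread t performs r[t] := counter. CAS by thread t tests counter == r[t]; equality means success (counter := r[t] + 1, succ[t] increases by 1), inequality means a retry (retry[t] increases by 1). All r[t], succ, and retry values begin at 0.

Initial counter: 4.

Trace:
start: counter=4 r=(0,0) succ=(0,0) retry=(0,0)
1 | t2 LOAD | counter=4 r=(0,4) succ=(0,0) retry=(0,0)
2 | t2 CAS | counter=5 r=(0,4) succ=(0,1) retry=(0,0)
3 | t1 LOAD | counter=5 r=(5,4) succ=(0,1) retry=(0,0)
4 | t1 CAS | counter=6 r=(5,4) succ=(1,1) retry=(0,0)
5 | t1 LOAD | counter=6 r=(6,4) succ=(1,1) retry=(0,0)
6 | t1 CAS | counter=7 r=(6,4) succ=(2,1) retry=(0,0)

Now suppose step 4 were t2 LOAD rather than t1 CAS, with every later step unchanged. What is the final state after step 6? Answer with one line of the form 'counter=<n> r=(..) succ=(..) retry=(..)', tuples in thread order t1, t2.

counter=6 r=(5,5) succ=(1,1) retry=(0,0)

(re-executing from step 4 with the substitution; state before step 4: counter=5 r=(5,4) succ=(0,1) retry=(0,0))
4 | t2 LOAD | counter=5 r=(5,5) succ=(0,1) retry=(0,0)
5 | t1 LOAD | counter=5 r=(5,5) succ=(0,1) retry=(0,0)
6 | t1 CAS | counter=6 r=(5,5) succ=(1,1) retry=(0,0)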